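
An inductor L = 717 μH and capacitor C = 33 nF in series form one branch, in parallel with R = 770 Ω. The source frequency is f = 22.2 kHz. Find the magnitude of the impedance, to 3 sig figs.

ω = 2πf = 139500 rad/s
X_L = ωL = 100 Ω
X_C = 1/(ωC) = 217 Ω
Branch 1: Z₁ = R = 770 Ω
Branch 2 (series LC): Z₂ = j(X_L − X_C) = −j117 Ω
Parallel: Z = Z₁Z₂/(Z₁+Z₂), |Z| = 116 Ω, ∠Z = -81.3°

116 Ω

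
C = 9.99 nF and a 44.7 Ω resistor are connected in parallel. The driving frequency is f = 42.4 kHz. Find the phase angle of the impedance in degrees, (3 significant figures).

ω = 2πf = 266400 rad/s
X_C = 1/(ωC) = 376 Ω
Parallel: admittances add. Y = 1/R + jωC
Y = (0.0224 + j0.00266) S
|Y| = 0.0225 S → |Z| = 1/|Y| = 44.4 Ω, ∠Z = −∠Y = -6.78°

-6.78°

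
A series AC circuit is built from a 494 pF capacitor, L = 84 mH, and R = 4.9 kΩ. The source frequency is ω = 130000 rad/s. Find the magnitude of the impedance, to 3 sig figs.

X_L = ωL = 10900 Ω
X_C = 1/(ωC) = 15600 Ω
Net reactance X = X_L − X_C = -4650 Ω
Z = 4900 − j4650 Ω
|Z| = √(4900² + 4650²) = 6760 Ω

6760 Ω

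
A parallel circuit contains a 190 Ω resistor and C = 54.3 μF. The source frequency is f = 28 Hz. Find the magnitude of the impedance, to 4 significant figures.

91.69 Ω

ω = 2πf = 175.9 rad/s
X_C = 1/(ωC) = 104.7 Ω
Parallel: admittances add. Y = 1/R + jωC
Y = (0.005263 + j0.009553) S
|Y| = 0.01091 S → |Z| = 1/|Y| = 91.69 Ω, ∠Z = −∠Y = -61.15°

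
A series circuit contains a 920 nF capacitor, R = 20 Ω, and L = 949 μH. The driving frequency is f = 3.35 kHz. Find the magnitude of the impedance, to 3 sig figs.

ω = 2πf = 21050 rad/s
X_L = ωL = 20.0 Ω
X_C = 1/(ωC) = 51.6 Ω
Net reactance X = X_L − X_C = -31.7 Ω
Z = 20.0 − j31.7 Ω
|Z| = √(20.0² + 31.7²) = 37.5 Ω

37.5 Ω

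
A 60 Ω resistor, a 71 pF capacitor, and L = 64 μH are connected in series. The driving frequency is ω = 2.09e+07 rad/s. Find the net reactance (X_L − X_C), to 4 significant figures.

663.7 Ω

X_L = ωL = 1338 Ω
X_C = 1/(ωC) = 673.9 Ω
X = 1338 − 673.9 = 663.7 Ω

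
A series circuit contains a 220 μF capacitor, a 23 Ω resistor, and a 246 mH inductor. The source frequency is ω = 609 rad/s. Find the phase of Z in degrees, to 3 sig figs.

X_L = ωL = 150 Ω
X_C = 1/(ωC) = 7.46 Ω
Net reactance X = X_L − X_C = 142 Ω
Z = 23.0 + j142 Ω
|Z| = √(23.0² + 142²) = 144 Ω
∠Z = arctan(142/23.0) = 80.8°

80.8°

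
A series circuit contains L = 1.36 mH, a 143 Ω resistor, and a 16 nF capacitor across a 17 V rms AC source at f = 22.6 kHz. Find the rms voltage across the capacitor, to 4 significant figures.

ω = 2πf = 142000 rad/s
X_L = ωL = 193.1 Ω
X_C = 1/(ωC) = 440.1 Ω
Net reactance X = X_L − X_C = -247.0 Ω
Z = 143.0 − j247.0 Ω
|Z| = √(143.0² + 247.0²) = 285.4 Ω
I = V/|Z| = 59.56 mA
V_C = I·|Z_C| = 0.05956 × 440.1 = 26.21 V

26.21 V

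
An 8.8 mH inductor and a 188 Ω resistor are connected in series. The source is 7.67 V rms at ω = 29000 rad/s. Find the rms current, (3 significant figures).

24.2 mA

X_L = ωL = 255 Ω
Z = 188 + j255 Ω
|Z| = √(188² + 255²) = 317 Ω
I = V/|Z| = 7.67/317 = 24.2 mA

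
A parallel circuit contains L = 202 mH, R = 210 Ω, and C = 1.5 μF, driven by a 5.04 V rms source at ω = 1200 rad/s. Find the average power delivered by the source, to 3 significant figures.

121 mW

X_L = ωL = 242 Ω
X_C = 1/(ωC) = 556 Ω
Parallel: admittances add. Y = 1/R + 1/(jωL) + jωC
Y = (0.00476 − j0.00233) S
|Y| = 0.00530 S → |Z| = 1/|Y| = 189 Ω, ∠Z = −∠Y = 26.0°
I = V/|Z| = 26.7 mA
P = VI cos φ = 5.04 × 0.0267 × cos(26.0°) = 121 mW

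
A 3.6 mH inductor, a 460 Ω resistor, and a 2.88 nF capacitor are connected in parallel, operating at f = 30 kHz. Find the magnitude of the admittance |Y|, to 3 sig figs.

ω = 2πf = 188500 rad/s
X_L = ωL = 679 Ω
X_C = 1/(ωC) = 1840 Ω
Parallel: admittances add. Y = 1/R + 1/(jωL) + jωC
Y = (0.00217 − j0.000931) S
|Y| = 0.00236 S → |Z| = 1/|Y| = 423 Ω, ∠Z = −∠Y = 23.2°

2.36 mS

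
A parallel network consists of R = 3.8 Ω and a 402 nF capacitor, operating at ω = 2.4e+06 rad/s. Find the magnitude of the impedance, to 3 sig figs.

1.00 Ω

X_C = 1/(ωC) = 1.04 Ω
Parallel: admittances add. Y = 1/R + jωC
Y = (0.263 + j0.965) S
|Y| = 1.00 S → |Z| = 1/|Y| = 1.00 Ω, ∠Z = −∠Y = -74.7°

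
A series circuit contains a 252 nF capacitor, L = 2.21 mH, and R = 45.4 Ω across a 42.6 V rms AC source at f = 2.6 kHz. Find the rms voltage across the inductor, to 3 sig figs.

7.26 V

ω = 2πf = 16340 rad/s
X_L = ωL = 36.1 Ω
X_C = 1/(ωC) = 243 Ω
Net reactance X = X_L − X_C = -207 Ω
Z = 45.4 − j207 Ω
|Z| = √(45.4² + 207²) = 212 Ω
I = V/|Z| = 201 mA
V_L = I·|Z_L| = 0.201 × 36.1 = 7.26 V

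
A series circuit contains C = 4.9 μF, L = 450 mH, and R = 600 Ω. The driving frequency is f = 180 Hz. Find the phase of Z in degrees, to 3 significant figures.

ω = 2πf = 1131 rad/s
X_L = ωL = 509 Ω
X_C = 1/(ωC) = 180 Ω
Net reactance X = X_L − X_C = 328 Ω
Z = 600 + j328 Ω
|Z| = √(600² + 328²) = 684 Ω
∠Z = arctan(328/600) = 28.7°

28.7°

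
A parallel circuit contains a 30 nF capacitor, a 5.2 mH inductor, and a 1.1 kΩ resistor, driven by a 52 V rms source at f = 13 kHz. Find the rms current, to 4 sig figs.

ω = 2πf = 81680 rad/s
X_L = ωL = 424.7 Ω
X_C = 1/(ωC) = 408.1 Ω
Parallel: admittances add. Y = 1/R + 1/(jωL) + jωC
Y = (0.0009091 + j9.608e-05) S
|Y| = 0.0009142 S → |Z| = 1/|Y| = 1094 Ω, ∠Z = −∠Y = -6.033°
I = V/|Z| = 52/1094 = 47.54 mA

47.54 mA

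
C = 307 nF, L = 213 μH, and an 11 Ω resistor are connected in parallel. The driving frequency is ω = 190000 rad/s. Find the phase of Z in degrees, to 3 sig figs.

-20.3°

X_L = ωL = 40.5 Ω
X_C = 1/(ωC) = 17.1 Ω
Parallel: admittances add. Y = 1/R + 1/(jωL) + jωC
Y = (0.0909 + j0.0336) S
|Y| = 0.0969 S → |Z| = 1/|Y| = 10.3 Ω, ∠Z = −∠Y = -20.3°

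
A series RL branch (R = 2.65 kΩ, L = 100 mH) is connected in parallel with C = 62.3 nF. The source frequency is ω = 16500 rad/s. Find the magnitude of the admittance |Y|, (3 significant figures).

901 μS

X_L = ωL = 1650 Ω
X_C = 1/(ωC) = 973 Ω
Branch 1 (R+jX_L): Z₁ = 2650 + j1650 Ω, |Z₁| = 3120 Ω
Branch 2 (−jX_C): Z₂ = −j973 Ω
Parallel: Z = Z₁Z₂/(Z₁+Z₂), |Z| = 1110 Ω, ∠Z = -72.4°
|Y| = 1/|Z| = 901 μS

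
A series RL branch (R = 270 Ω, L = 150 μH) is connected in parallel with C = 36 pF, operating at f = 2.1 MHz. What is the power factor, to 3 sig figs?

ω = 2πf = 1.319e+07 rad/s
X_L = ωL = 1980 Ω
X_C = 1/(ωC) = 2110 Ω
Branch 1 (R+jX_L): Z₁ = 270 + j1980 Ω, |Z₁| = 2000 Ω
Branch 2 (−jX_C): Z₂ = −j2110 Ω
Parallel: Z = Z₁Z₂/(Z₁+Z₂), |Z| = 14100 Ω, ∠Z = 17.3°
cos φ = cos(17.3°) = 0.955

0.955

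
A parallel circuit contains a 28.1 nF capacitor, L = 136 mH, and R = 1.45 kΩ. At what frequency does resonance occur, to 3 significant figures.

ω₀ = 1/√(LC) = 1/√(0.136 × 2.81e-08) = 16180 rad/s
f₀ = ω₀/(2π) = 2.57 kHz

2.57 kHz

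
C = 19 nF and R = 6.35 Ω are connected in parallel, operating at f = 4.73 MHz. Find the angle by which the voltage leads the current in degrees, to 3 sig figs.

ω = 2πf = 2.972e+07 rad/s
X_C = 1/(ωC) = 1.77 Ω
Parallel: admittances add. Y = 1/R + jωC
Y = (0.157 + j0.565) S
|Y| = 0.586 S → |Z| = 1/|Y| = 1.71 Ω, ∠Z = −∠Y = -74.4°

-74.4°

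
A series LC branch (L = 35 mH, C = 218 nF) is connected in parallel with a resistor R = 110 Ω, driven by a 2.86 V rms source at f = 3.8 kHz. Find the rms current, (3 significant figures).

ω = 2πf = 23880 rad/s
X_L = ωL = 836 Ω
X_C = 1/(ωC) = 192 Ω
Branch 1: Z₁ = R = 110 Ω
Branch 2 (series LC): Z₂ = j(X_L − X_C) = j644 Ω
Parallel: Z = Z₁Z₂/(Z₁+Z₂), |Z| = 108 Ω, ∠Z = 9.70°
I = V/|Z| = 2.86/108 = 26.4 mA

26.4 mA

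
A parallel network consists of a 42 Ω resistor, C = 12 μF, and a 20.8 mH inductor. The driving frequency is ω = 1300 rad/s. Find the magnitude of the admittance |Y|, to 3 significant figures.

32.0 mS

X_L = ωL = 27.0 Ω
X_C = 1/(ωC) = 64.1 Ω
Parallel: admittances add. Y = 1/R + 1/(jωL) + jωC
Y = (0.0238 − j0.0214) S
|Y| = 0.0320 S → |Z| = 1/|Y| = 31.2 Ω, ∠Z = −∠Y = 41.9°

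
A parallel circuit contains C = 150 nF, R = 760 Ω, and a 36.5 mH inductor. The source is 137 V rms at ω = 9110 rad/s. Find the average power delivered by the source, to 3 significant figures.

24.7 W

X_L = ωL = 333 Ω
X_C = 1/(ωC) = 732 Ω
Parallel: admittances add. Y = 1/R + 1/(jωL) + jωC
Y = (0.00132 − j0.00164) S
|Y| = 0.00210 S → |Z| = 1/|Y| = 475 Ω, ∠Z = −∠Y = 51.3°
I = V/|Z| = 288 mA
P = VI cos φ = 137 × 0.288 × cos(51.3°) = 24.7 W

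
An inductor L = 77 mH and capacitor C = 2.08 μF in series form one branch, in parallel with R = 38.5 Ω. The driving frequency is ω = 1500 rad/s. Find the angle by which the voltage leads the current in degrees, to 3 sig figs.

X_L = ωL = 116 Ω
X_C = 1/(ωC) = 321 Ω
Branch 1: Z₁ = R = 38.5 Ω
Branch 2 (series LC): Z₂ = j(X_L − X_C) = −j205 Ω
Parallel: Z = Z₁Z₂/(Z₁+Z₂), |Z| = 37.8 Ω, ∠Z = -10.6°

-10.6°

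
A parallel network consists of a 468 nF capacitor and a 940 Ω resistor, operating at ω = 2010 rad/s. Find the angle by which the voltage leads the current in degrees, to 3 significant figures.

X_C = 1/(ωC) = 1060 Ω
Parallel: admittances add. Y = 1/R + jωC
Y = (0.00106 + j0.000941) S
|Y| = 0.00142 S → |Z| = 1/|Y| = 704 Ω, ∠Z = −∠Y = -41.5°

-41.5°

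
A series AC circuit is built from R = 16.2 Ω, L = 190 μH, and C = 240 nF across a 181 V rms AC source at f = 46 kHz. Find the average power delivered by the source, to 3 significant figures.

279 W

ω = 2πf = 289000 rad/s
X_L = ωL = 54.9 Ω
X_C = 1/(ωC) = 14.4 Ω
Net reactance X = X_L − X_C = 40.5 Ω
Z = 16.2 + j40.5 Ω
|Z| = √(16.2² + 40.5²) = 43.6 Ω
∠Z = arctan(40.5/16.2) = 68.2°
I = V/|Z| = 4.15 A
P = VI cos φ = 181 × 4.15 × cos(68.2°) = 279 W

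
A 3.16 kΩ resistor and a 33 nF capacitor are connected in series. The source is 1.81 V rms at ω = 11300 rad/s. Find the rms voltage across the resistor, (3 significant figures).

1.38 V

X_C = 1/(ωC) = 2680 Ω
Z = 3160 − j2680 Ω
|Z| = √(3160² + 2680²) = 4140 Ω
I = V/|Z| = 437 μA
V_R = I·|Z_R| = 0.000437 × 3160 = 1.38 V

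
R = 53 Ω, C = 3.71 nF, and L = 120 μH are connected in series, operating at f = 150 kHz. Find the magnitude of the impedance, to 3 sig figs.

181 Ω

ω = 2πf = 942500 rad/s
X_L = ωL = 113 Ω
X_C = 1/(ωC) = 286 Ω
Net reactance X = X_L − X_C = -173 Ω
Z = 53.0 − j173 Ω
|Z| = √(53.0² + 173²) = 181 Ω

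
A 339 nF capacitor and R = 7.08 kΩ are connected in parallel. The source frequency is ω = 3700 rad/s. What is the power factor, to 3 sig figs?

X_C = 1/(ωC) = 797 Ω
Parallel: admittances add. Y = 1/R + jωC
Y = (0.000141 + j0.00125) S
|Y| = 0.00126 S → |Z| = 1/|Y| = 792 Ω, ∠Z = −∠Y = -83.6°
cos φ = cos(-83.6°) = 0.112

0.112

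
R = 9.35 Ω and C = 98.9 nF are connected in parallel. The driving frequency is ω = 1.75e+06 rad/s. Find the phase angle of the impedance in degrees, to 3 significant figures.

-58.3°

X_C = 1/(ωC) = 5.78 Ω
Parallel: admittances add. Y = 1/R + jωC
Y = (0.107 + j0.173) S
|Y| = 0.203 S → |Z| = 1/|Y| = 4.92 Ω, ∠Z = −∠Y = -58.3°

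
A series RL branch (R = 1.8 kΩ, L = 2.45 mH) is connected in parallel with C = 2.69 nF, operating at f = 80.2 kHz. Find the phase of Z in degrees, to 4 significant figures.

ω = 2πf = 503900 rad/s
X_L = ωL = 1235 Ω
X_C = 1/(ωC) = 737.7 Ω
Branch 1 (R+jX_L): Z₁ = 1800 + j1235 Ω, |Z₁| = 2183 Ω
Branch 2 (−jX_C): Z₂ = −j737.7 Ω
Parallel: Z = Z₁Z₂/(Z₁+Z₂), |Z| = 862.3 Ω, ∠Z = -70.99°

-70.99°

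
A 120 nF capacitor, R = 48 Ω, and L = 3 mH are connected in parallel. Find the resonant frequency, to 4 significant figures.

ω₀ = 1/√(LC) = 1/√(0.003 × 1.2e-07) = 52700 rad/s
f₀ = ω₀/(2π) = 8.388 kHz

8.388 kHz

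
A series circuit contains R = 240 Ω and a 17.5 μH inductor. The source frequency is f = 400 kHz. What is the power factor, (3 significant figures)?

ω = 2πf = 2.513e+06 rad/s
X_L = ωL = 44.0 Ω
Z = 240 + j44.0 Ω
|Z| = √(240² + 44.0²) = 244 Ω
∠Z = arctan(44.0/240) = 10.4°
cos φ = cos(10.4°) = 0.984

0.984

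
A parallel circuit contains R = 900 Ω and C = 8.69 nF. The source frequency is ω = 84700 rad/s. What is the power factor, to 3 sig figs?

0.834

X_C = 1/(ωC) = 1360 Ω
Parallel: admittances add. Y = 1/R + jωC
Y = (0.00111 + j0.000736) S
|Y| = 0.00133 S → |Z| = 1/|Y| = 750 Ω, ∠Z = −∠Y = -33.5°
cos φ = cos(-33.5°) = 0.834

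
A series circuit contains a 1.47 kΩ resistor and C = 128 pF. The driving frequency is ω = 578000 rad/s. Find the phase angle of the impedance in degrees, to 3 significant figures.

-83.8°

X_C = 1/(ωC) = 13500 Ω
Z = 1470 − j13500 Ω
|Z| = √(1470² + 13500²) = 13600 Ω
∠Z = arctan(-13500/1470) = -83.8°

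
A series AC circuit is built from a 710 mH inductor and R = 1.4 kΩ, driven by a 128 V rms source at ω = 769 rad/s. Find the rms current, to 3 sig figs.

X_L = ωL = 546 Ω
Z = 1400 + j546 Ω
|Z| = √(1400² + 546²) = 1500 Ω
I = V/|Z| = 128/1500 = 85.2 mA

85.2 mA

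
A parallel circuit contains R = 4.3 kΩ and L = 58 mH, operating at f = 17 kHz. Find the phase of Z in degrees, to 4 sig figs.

34.76°

ω = 2πf = 106800 rad/s
X_L = ωL = 6195 Ω
Parallel: admittances add. Y = 1/R + 1/(jωL)
Y = (0.0002326 − j0.0001614) S
|Y| = 0.0002831 S → |Z| = 1/|Y| = 3532 Ω, ∠Z = −∠Y = 34.76°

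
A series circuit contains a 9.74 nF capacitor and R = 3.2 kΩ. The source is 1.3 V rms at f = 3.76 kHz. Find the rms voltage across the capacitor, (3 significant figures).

1.05 V

ω = 2πf = 23620 rad/s
X_C = 1/(ωC) = 4350 Ω
Z = 3200 − j4350 Ω
|Z| = √(3200² + 4350²) = 5400 Ω
I = V/|Z| = 241 μA
V_C = I·|Z_C| = 0.000241 × 4350 = 1.05 V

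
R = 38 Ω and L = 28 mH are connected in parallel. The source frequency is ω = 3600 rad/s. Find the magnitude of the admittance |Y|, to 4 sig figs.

28.12 mS

X_L = ωL = 100.8 Ω
Parallel: admittances add. Y = 1/R + 1/(jωL)
Y = (0.02632 − j0.009921) S
|Y| = 0.02812 S → |Z| = 1/|Y| = 35.56 Ω, ∠Z = −∠Y = 20.66°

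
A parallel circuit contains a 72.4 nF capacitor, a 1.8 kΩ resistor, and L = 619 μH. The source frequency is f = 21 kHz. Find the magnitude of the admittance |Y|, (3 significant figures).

ω = 2πf = 131900 rad/s
X_L = ωL = 81.7 Ω
X_C = 1/(ωC) = 105 Ω
Parallel: admittances add. Y = 1/R + 1/(jωL) + jωC
Y = (0.000556 − j0.00269) S
|Y| = 0.00275 S → |Z| = 1/|Y| = 364 Ω, ∠Z = −∠Y = 78.3°

2.75 mS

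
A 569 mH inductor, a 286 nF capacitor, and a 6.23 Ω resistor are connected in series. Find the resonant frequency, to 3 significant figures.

395 Hz

ω₀ = 1/√(LC) = 1/√(0.569 × 2.86e-07) = 2479 rad/s
f₀ = ω₀/(2π) = 395 Hz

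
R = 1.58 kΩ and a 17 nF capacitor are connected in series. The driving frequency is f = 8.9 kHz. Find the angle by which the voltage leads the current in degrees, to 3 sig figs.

ω = 2πf = 55920 rad/s
X_C = 1/(ωC) = 1050 Ω
Z = 1580 − j1050 Ω
|Z| = √(1580² + 1050²) = 1900 Ω
∠Z = arctan(-1050/1580) = -33.7°

-33.7°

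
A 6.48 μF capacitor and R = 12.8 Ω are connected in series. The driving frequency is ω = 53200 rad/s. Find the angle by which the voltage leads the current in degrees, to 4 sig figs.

X_C = 1/(ωC) = 2.901 Ω
Z = 12.80 − j2.901 Ω
|Z| = √(12.80² + 2.901²) = 13.12 Ω
∠Z = arctan(-2.901/12.80) = -12.77°

-12.77°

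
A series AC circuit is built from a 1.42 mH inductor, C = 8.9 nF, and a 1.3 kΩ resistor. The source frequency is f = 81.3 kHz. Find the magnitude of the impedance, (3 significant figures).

1390 Ω

ω = 2πf = 510800 rad/s
X_L = ωL = 725 Ω
X_C = 1/(ωC) = 220 Ω
Net reactance X = X_L − X_C = 505 Ω
Z = 1300 + j505 Ω
|Z| = √(1300² + 505²) = 1390 Ω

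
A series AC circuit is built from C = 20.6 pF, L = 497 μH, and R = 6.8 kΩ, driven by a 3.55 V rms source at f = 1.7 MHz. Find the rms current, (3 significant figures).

ω = 2πf = 1.068e+07 rad/s
X_L = ωL = 5310 Ω
X_C = 1/(ωC) = 4540 Ω
Net reactance X = X_L − X_C = 764 Ω
Z = 6800 + j764 Ω
|Z| = √(6800² + 764²) = 6840 Ω
I = V/|Z| = 3.55/6840 = 519 μA

519 μA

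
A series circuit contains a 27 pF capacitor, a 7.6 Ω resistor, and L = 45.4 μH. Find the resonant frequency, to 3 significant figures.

4.55 MHz

ω₀ = 1/√(LC) = 1/√(4.54e-05 × 2.7e-11) = 2.856e+07 rad/s
f₀ = ω₀/(2π) = 4.55 MHz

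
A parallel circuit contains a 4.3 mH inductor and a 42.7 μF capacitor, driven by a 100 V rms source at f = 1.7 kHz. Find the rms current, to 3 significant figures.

ω = 2πf = 10680 rad/s
X_L = ωL = 45.9 Ω
X_C = 1/(ωC) = 2.19 Ω
Parallel: admittances add. Y = 1/(jωL) + jωC
Y = (0 + j0.434) S
|Y| = 0.434 S → |Z| = 1/|Y| = 2.30 Ω, ∠Z = −∠Y = -90.0°
I = V/|Z| = 100/2.30 = 43.4 A

43.4 A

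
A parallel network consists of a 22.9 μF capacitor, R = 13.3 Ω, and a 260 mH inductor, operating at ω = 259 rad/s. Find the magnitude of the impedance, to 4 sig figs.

X_L = ωL = 67.34 Ω
X_C = 1/(ωC) = 168.6 Ω
Parallel: admittances add. Y = 1/R + 1/(jωL) + jωC
Y = (0.07519 − j0.008919) S
|Y| = 0.07572 S → |Z| = 1/|Y| = 13.21 Ω, ∠Z = −∠Y = 6.765°

13.21 Ω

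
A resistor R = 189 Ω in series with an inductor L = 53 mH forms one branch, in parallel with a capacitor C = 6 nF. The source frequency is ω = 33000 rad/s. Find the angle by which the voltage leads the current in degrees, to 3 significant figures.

X_L = ωL = 1750 Ω
X_C = 1/(ωC) = 5050 Ω
Branch 1 (R+jX_L): Z₁ = 189 + j1750 Ω, |Z₁| = 1760 Ω
Branch 2 (−jX_C): Z₂ = −j5050 Ω
Parallel: Z = Z₁Z₂/(Z₁+Z₂), |Z| = 2690 Ω, ∠Z = 80.6°

80.6°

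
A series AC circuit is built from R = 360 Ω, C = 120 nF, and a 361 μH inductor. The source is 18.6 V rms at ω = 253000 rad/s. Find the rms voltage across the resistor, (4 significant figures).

18.36 V

X_L = ωL = 91.33 Ω
X_C = 1/(ωC) = 32.94 Ω
Net reactance X = X_L − X_C = 58.39 Ω
Z = 360.0 + j58.39 Ω
|Z| = √(360.0² + 58.39²) = 364.7 Ω
I = V/|Z| = 51.00 mA
V_R = I·|Z_R| = 0.05100 × 360.0 = 18.36 V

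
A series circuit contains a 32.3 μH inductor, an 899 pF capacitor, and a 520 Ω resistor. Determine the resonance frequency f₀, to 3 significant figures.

ω₀ = 1/√(LC) = 1/√(3.23e-05 × 8.99e-10) = 5.868e+06 rad/s
f₀ = ω₀/(2π) = 934 kHz

934 kHz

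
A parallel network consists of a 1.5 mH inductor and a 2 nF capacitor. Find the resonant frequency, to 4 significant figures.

91.89 kHz

ω₀ = 1/√(LC) = 1/√(0.0015 × 2e-09) = 577400 rad/s
f₀ = ω₀/(2π) = 91.89 kHz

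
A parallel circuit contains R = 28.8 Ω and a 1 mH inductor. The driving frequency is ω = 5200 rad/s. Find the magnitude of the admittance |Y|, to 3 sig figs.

X_L = ωL = 5.20 Ω
Parallel: admittances add. Y = 1/R + 1/(jωL)
Y = (0.0347 − j0.192) S
|Y| = 0.195 S → |Z| = 1/|Y| = 5.12 Ω, ∠Z = −∠Y = 79.8°

195 mS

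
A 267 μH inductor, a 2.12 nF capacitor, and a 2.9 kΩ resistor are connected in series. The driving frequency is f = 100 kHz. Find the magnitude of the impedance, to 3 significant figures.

2960 Ω

ω = 2πf = 628300 rad/s
X_L = ωL = 168 Ω
X_C = 1/(ωC) = 751 Ω
Net reactance X = X_L − X_C = -583 Ω
Z = 2900 − j583 Ω
|Z| = √(2900² + 583²) = 2960 Ω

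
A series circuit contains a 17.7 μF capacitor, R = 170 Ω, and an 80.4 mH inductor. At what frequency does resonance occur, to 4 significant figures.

ω₀ = 1/√(LC) = 1/√(0.0804 × 1.77e-05) = 838.3 rad/s
f₀ = ω₀/(2π) = 133.4 Hz

133.4 Hz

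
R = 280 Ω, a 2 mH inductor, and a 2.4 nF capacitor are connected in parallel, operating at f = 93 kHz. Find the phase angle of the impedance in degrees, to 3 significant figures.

-8.70°

ω = 2πf = 584300 rad/s
X_L = ωL = 1170 Ω
X_C = 1/(ωC) = 713 Ω
Parallel: admittances add. Y = 1/R + 1/(jωL) + jωC
Y = (0.00357 + j0.000547) S
|Y| = 0.00361 S → |Z| = 1/|Y| = 277 Ω, ∠Z = −∠Y = -8.70°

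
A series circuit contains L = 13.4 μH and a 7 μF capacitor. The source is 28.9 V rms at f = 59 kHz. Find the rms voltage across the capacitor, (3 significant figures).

ω = 2πf = 370700 rad/s
X_L = ωL = 4.97 Ω
X_C = 1/(ωC) = 0.385 Ω
Net reactance X = X_L − X_C = 4.58 Ω
Z = j4.58 Ω
|Z| = √(0² + 4.58²) = 4.58 Ω
I = V/|Z| = 6.31 A
V_C = I·|Z_C| = 6.31 × 0.385 = 2.43 V

2.43 V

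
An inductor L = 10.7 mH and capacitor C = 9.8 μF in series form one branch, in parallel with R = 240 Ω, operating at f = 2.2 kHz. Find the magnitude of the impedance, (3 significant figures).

121 Ω

ω = 2πf = 13820 rad/s
X_L = ωL = 148 Ω
X_C = 1/(ωC) = 7.38 Ω
Branch 1: Z₁ = R = 240 Ω
Branch 2 (series LC): Z₂ = j(X_L − X_C) = j141 Ω
Parallel: Z = Z₁Z₂/(Z₁+Z₂), |Z| = 121 Ω, ∠Z = 59.7°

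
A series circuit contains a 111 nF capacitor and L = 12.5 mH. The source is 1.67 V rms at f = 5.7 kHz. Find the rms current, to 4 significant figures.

8.515 mA

ω = 2πf = 35810 rad/s
X_L = ωL = 447.7 Ω
X_C = 1/(ωC) = 251.5 Ω
Net reactance X = X_L − X_C = 196.1 Ω
Z = j196.1 Ω
|Z| = √(0² + 196.1²) = 196.1 Ω
I = V/|Z| = 1.67/196.1 = 8.515 mA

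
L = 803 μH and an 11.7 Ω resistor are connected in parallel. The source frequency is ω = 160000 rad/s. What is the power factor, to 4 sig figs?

X_L = ωL = 128.5 Ω
Parallel: admittances add. Y = 1/R + 1/(jωL)
Y = (0.08547 − j0.007783) S
|Y| = 0.08582 S → |Z| = 1/|Y| = 11.65 Ω, ∠Z = −∠Y = 5.203°
cos φ = cos(5.203°) = 0.9959

0.9959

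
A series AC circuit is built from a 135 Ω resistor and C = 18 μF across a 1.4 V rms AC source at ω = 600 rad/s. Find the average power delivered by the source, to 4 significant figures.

X_C = 1/(ωC) = 92.59 Ω
Z = 135.0 − j92.59 Ω
|Z| = √(135.0² + 92.59²) = 163.7 Ω
∠Z = arctan(-92.59/135.0) = -34.45°
I = V/|Z| = 8.552 mA
P = VI cos φ = 1.4 × 0.008552 × cos(-34.45°) = 9.874 mW

9.874 mW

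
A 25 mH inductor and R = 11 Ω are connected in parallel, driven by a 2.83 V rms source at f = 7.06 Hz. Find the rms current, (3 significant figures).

ω = 2πf = 44.36 rad/s
X_L = ωL = 1.11 Ω
Parallel: admittances add. Y = 1/R + 1/(jωL)
Y = (0.0909 − j0.902) S
|Y| = 0.906 S → |Z| = 1/|Y| = 1.10 Ω, ∠Z = −∠Y = 84.2°
I = V/|Z| = 2.83/1.10 = 2.56 A

2.56 A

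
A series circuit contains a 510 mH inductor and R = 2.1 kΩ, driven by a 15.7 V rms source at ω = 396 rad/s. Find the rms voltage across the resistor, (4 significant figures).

X_L = ωL = 202.0 Ω
Z = 2100 + j202.0 Ω
|Z| = √(2100² + 202.0²) = 2110 Ω
I = V/|Z| = 7.442 mA
V_R = I·|Z_R| = 0.007442 × 2100 = 15.63 V

15.63 V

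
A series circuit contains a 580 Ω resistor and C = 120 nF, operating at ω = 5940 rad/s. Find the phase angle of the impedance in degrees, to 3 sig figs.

X_C = 1/(ωC) = 1400 Ω
Z = 580 − j1400 Ω
|Z| = √(580² + 1400²) = 1520 Ω
∠Z = arctan(-1400/580) = -67.5°

-67.5°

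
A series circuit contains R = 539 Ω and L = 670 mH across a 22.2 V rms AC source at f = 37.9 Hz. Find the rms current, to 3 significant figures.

ω = 2πf = 238.1 rad/s
X_L = ωL = 160 Ω
Z = 539 + j160 Ω
|Z| = √(539² + 160²) = 562 Ω
I = V/|Z| = 22.2/562 = 39.5 mA

39.5 mA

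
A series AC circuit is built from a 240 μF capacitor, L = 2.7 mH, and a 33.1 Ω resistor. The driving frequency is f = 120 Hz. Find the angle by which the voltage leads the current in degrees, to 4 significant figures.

ω = 2πf = 754.0 rad/s
X_L = ωL = 2.036 Ω
X_C = 1/(ωC) = 5.526 Ω
Net reactance X = X_L − X_C = -3.490 Ω
Z = 33.10 − j3.490 Ω
|Z| = √(33.10² + 3.490²) = 33.28 Ω
∠Z = arctan(-3.490/33.10) = -6.020°

-6.020°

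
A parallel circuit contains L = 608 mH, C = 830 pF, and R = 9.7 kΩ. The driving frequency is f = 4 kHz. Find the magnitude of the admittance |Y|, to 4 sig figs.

ω = 2πf = 25130 rad/s
X_L = ωL = 15280 Ω
X_C = 1/(ωC) = 47940 Ω
Parallel: admittances add. Y = 1/R + 1/(jωL) + jωC
Y = (0.0001031 − j4.458e-05) S
|Y| = 0.0001123 S → |Z| = 1/|Y| = 8903 Ω, ∠Z = −∠Y = 23.39°

112.3 μS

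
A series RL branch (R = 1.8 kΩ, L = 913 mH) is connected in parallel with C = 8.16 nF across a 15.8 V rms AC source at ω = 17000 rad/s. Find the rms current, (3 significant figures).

X_L = ωL = 15500 Ω
X_C = 1/(ωC) = 7210 Ω
Branch 1 (R+jX_L): Z₁ = 1800 + j15500 Ω, |Z₁| = 15600 Ω
Branch 2 (−jX_C): Z₂ = −j7210 Ω
Parallel: Z = Z₁Z₂/(Z₁+Z₂), |Z| = 13200 Ω, ∠Z = -84.4°
I = V/|Z| = 15.8/13200 = 1.19 mA

1.19 mA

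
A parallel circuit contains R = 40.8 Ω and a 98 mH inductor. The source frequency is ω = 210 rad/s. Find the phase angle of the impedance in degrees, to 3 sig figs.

X_L = ωL = 20.6 Ω
Parallel: admittances add. Y = 1/R + 1/(jωL)
Y = (0.0245 − j0.0486) S
|Y| = 0.0544 S → |Z| = 1/|Y| = 18.4 Ω, ∠Z = −∠Y = 63.2°

63.2°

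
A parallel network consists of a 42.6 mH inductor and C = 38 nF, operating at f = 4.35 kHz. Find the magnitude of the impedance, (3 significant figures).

5560 Ω

ω = 2πf = 27330 rad/s
X_L = ωL = 1160 Ω
X_C = 1/(ωC) = 963 Ω
Parallel: admittances add. Y = 1/(jωL) + jωC
Y = (0 + j0.000180) S
|Y| = 0.000180 S → |Z| = 1/|Y| = 5560 Ω, ∠Z = −∠Y = -90.0°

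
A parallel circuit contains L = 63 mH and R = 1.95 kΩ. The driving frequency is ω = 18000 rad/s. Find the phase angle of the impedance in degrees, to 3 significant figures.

X_L = ωL = 1130 Ω
Parallel: admittances add. Y = 1/R + 1/(jωL)
Y = (0.000513 − j0.000882) S
|Y| = 0.00102 S → |Z| = 1/|Y| = 980 Ω, ∠Z = −∠Y = 59.8°

59.8°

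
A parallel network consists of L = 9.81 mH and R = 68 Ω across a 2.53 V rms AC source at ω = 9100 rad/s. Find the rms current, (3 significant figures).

X_L = ωL = 89.3 Ω
Parallel: admittances add. Y = 1/R + 1/(jωL)
Y = (0.0147 − j0.0112) S
|Y| = 0.0185 S → |Z| = 1/|Y| = 54.1 Ω, ∠Z = −∠Y = 37.3°
I = V/|Z| = 2.53/54.1 = 46.8 mA

46.8 mA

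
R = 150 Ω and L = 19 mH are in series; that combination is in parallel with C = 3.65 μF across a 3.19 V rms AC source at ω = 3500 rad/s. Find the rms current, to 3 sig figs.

37.4 mA

X_L = ωL = 66.5 Ω
X_C = 1/(ωC) = 78.3 Ω
Branch 1 (R+jX_L): Z₁ = 150 + j66.5 Ω, |Z₁| = 164 Ω
Branch 2 (−jX_C): Z₂ = −j78.3 Ω
Parallel: Z = Z₁Z₂/(Z₁+Z₂), |Z| = 85.4 Ω, ∠Z = -61.6°
I = V/|Z| = 3.19/85.4 = 37.4 mA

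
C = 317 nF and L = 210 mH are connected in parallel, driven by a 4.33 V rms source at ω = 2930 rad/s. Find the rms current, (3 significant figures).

3.02 mA

X_L = ωL = 615 Ω
X_C = 1/(ωC) = 1080 Ω
Parallel: admittances add. Y = 1/(jωL) + jωC
Y = (0 − j0.000696) S
|Y| = 0.000696 S → |Z| = 1/|Y| = 1440 Ω, ∠Z = −∠Y = 90.0°
I = V/|Z| = 4.33/1440 = 3.02 mA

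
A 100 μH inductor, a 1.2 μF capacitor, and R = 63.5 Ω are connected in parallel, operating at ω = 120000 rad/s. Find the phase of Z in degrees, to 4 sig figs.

-75.45°

X_L = ωL = 12.00 Ω
X_C = 1/(ωC) = 6.944 Ω
Parallel: admittances add. Y = 1/R + 1/(jωL) + jωC
Y = (0.01575 + j0.06067) S
|Y| = 0.06268 S → |Z| = 1/|Y| = 15.95 Ω, ∠Z = −∠Y = -75.45°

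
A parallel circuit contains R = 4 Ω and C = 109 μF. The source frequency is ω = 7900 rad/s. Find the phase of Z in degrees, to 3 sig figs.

X_C = 1/(ωC) = 1.16 Ω
Parallel: admittances add. Y = 1/R + jωC
Y = (0.250 + j0.861) S
|Y| = 0.897 S → |Z| = 1/|Y| = 1.12 Ω, ∠Z = −∠Y = -73.8°

-73.8°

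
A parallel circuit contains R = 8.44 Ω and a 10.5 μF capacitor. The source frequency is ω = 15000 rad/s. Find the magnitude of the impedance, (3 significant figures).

X_C = 1/(ωC) = 6.35 Ω
Parallel: admittances add. Y = 1/R + jωC
Y = (0.118 + j0.158) S
|Y| = 0.197 S → |Z| = 1/|Y| = 5.07 Ω, ∠Z = −∠Y = -53.0°

5.07 Ω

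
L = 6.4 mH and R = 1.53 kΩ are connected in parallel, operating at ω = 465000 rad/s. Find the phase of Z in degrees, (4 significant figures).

27.21°

X_L = ωL = 2976 Ω
Parallel: admittances add. Y = 1/R + 1/(jωL)
Y = (0.0006536 − j0.0003360) S
|Y| = 0.0007349 S → |Z| = 1/|Y| = 1361 Ω, ∠Z = −∠Y = 27.21°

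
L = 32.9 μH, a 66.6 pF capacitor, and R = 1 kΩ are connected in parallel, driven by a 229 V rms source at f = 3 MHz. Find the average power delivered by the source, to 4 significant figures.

ω = 2πf = 1.885e+07 rad/s
X_L = ωL = 620.2 Ω
X_C = 1/(ωC) = 796.6 Ω
Parallel: admittances add. Y = 1/R + 1/(jωL) + jωC
Y = (0.001000 − j0.0003571) S
|Y| = 0.001062 S → |Z| = 1/|Y| = 941.7 Ω, ∠Z = −∠Y = 19.65°
I = V/|Z| = 243.2 mA
P = VI cos φ = 229 × 0.2432 × cos(19.65°) = 52.44 W

52.44 W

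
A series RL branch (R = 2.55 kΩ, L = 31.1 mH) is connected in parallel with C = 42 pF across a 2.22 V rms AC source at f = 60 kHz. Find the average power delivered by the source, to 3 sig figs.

ω = 2πf = 377000 rad/s
X_L = ωL = 11700 Ω
X_C = 1/(ωC) = 63200 Ω
Branch 1 (R+jX_L): Z₁ = 2550 + j11700 Ω, |Z₁| = 12000 Ω
Branch 2 (−jX_C): Z₂ = −j63200 Ω
Parallel: Z = Z₁Z₂/(Z₁+Z₂), |Z| = 14700 Ω, ∠Z = 74.9°
I = V/|Z| = 151 μA
P = VI cos φ = 2.22 × 0.000151 × cos(74.9°) = 87.3 μW

87.3 μW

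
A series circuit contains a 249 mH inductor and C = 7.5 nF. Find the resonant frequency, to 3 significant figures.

3.68 kHz

ω₀ = 1/√(LC) = 1/√(0.249 × 7.5e-09) = 23140 rad/s
f₀ = ω₀/(2π) = 3.68 kHz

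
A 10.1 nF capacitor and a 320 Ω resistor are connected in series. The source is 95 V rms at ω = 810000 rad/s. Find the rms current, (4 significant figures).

277.3 mA

X_C = 1/(ωC) = 122.2 Ω
Z = 320.0 − j122.2 Ω
|Z| = √(320.0² + 122.2²) = 342.6 Ω
I = V/|Z| = 95/342.6 = 277.3 mA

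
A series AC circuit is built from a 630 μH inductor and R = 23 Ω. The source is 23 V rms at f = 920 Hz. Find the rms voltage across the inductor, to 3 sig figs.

ω = 2πf = 5781 rad/s
X_L = ωL = 3.64 Ω
Z = 23.0 + j3.64 Ω
|Z| = √(23.0² + 3.64²) = 23.3 Ω
I = V/|Z| = 988 mA
V_L = I·|Z_L| = 0.988 × 3.64 = 3.60 V

3.60 V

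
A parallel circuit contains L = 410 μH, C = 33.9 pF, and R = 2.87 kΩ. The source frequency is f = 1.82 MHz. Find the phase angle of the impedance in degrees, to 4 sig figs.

ω = 2πf = 1.144e+07 rad/s
X_L = ωL = 4689 Ω
X_C = 1/(ωC) = 2580 Ω
Parallel: admittances add. Y = 1/R + 1/(jωL) + jωC
Y = (0.0003484 + j0.0001744) S
|Y| = 0.0003896 S → |Z| = 1/|Y| = 2567 Ω, ∠Z = −∠Y = -26.59°

-26.59°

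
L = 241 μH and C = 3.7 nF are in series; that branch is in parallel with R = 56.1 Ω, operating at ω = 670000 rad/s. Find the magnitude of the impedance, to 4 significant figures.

X_L = ωL = 161.5 Ω
X_C = 1/(ωC) = 403.4 Ω
Branch 1: Z₁ = R = 56.10 Ω
Branch 2 (series LC): Z₂ = j(X_L − X_C) = −j241.9 Ω
Parallel: Z = Z₁Z₂/(Z₁+Z₂), |Z| = 54.65 Ω, ∠Z = -13.06°

54.65 Ω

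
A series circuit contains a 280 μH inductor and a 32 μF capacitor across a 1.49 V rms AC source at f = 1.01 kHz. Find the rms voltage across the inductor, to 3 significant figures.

0.841 V

ω = 2πf = 6346 rad/s
X_L = ωL = 1.78 Ω
X_C = 1/(ωC) = 4.92 Ω
Net reactance X = X_L − X_C = -3.15 Ω
Z = − j3.15 Ω
|Z| = √(0² + 3.15²) = 3.15 Ω
I = V/|Z| = 473 mA
V_L = I·|Z_L| = 0.473 × 1.78 = 0.841 V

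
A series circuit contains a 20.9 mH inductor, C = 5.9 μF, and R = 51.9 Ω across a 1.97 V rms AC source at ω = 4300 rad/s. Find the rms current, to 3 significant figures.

X_L = ωL = 89.9 Ω
X_C = 1/(ωC) = 39.4 Ω
Net reactance X = X_L − X_C = 50.5 Ω
Z = 51.9 + j50.5 Ω
|Z| = √(51.9² + 50.5²) = 72.4 Ω
I = V/|Z| = 1.97/72.4 = 27.2 mA

27.2 mA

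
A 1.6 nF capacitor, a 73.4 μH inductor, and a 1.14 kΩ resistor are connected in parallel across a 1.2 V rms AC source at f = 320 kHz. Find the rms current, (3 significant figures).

ω = 2πf = 2.011e+06 rad/s
X_L = ωL = 148 Ω
X_C = 1/(ωC) = 311 Ω
Parallel: admittances add. Y = 1/R + 1/(jωL) + jωC
Y = (0.000877 − j0.00356) S
|Y| = 0.00367 S → |Z| = 1/|Y| = 273 Ω, ∠Z = −∠Y = 76.2°
I = V/|Z| = 1.2/273 = 4.40 mA

4.40 mA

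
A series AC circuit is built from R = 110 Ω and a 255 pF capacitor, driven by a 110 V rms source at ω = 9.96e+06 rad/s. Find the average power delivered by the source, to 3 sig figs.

7.96 W

X_C = 1/(ωC) = 394 Ω
Z = 110 − j394 Ω
|Z| = √(110² + 394²) = 409 Ω
∠Z = arctan(-394/110) = -74.4°
I = V/|Z| = 269 mA
P = VI cos φ = 110 × 0.269 × cos(-74.4°) = 7.96 W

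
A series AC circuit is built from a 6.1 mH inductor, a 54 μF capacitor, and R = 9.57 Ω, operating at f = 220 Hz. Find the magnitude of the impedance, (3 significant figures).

ω = 2πf = 1382 rad/s
X_L = ωL = 8.43 Ω
X_C = 1/(ωC) = 13.4 Ω
Net reactance X = X_L − X_C = -4.96 Ω
Z = 9.57 − j4.96 Ω
|Z| = √(9.57² + 4.96²) = 10.8 Ω

10.8 Ω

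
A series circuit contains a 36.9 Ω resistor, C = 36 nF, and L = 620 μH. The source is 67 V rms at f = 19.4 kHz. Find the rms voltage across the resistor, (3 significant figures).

ω = 2πf = 121900 rad/s
X_L = ωL = 75.6 Ω
X_C = 1/(ωC) = 228 Ω
Net reactance X = X_L − X_C = -152 Ω
Z = 36.9 − j152 Ω
|Z| = √(36.9² + 152²) = 157 Ω
I = V/|Z| = 428 mA
V_R = I·|Z_R| = 0.428 × 36.9 = 15.8 V

15.8 V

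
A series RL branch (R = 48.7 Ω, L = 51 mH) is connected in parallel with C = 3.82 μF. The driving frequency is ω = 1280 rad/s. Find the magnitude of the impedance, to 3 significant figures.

X_L = ωL = 65.3 Ω
X_C = 1/(ωC) = 205 Ω
Branch 1 (R+jX_L): Z₁ = 48.7 + j65.3 Ω, |Z₁| = 81.4 Ω
Branch 2 (−jX_C): Z₂ = −j205 Ω
Parallel: Z = Z₁Z₂/(Z₁+Z₂), |Z| = 113 Ω, ∠Z = 34.0°

113 Ω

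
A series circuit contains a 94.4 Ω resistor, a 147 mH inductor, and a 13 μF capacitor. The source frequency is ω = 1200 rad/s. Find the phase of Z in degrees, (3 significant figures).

X_L = ωL = 176 Ω
X_C = 1/(ωC) = 64.1 Ω
Net reactance X = X_L − X_C = 112 Ω
Z = 94.4 + j112 Ω
|Z| = √(94.4² + 112²) = 147 Ω
∠Z = arctan(112/94.4) = 49.9°

49.9°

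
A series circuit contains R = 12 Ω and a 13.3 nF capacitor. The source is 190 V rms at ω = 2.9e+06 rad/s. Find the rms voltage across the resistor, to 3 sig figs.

79.8 V

X_C = 1/(ωC) = 25.9 Ω
Z = 12.0 − j25.9 Ω
|Z| = √(12.0² + 25.9²) = 28.6 Ω
I = V/|Z| = 6.65 A
V_R = I·|Z_R| = 6.65 × 12.0 = 79.8 V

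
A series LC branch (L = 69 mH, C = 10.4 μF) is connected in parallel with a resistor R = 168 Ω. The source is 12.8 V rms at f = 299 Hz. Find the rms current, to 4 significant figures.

ω = 2πf = 1879 rad/s
X_L = ωL = 129.6 Ω
X_C = 1/(ωC) = 51.18 Ω
Branch 1: Z₁ = R = 168.0 Ω
Branch 2 (series LC): Z₂ = j(X_L − X_C) = j78.45 Ω
Parallel: Z = Z₁Z₂/(Z₁+Z₂), |Z| = 71.08 Ω, ∠Z = 64.97°
I = V/|Z| = 12.8/71.08 = 180.1 mA

180.1 mA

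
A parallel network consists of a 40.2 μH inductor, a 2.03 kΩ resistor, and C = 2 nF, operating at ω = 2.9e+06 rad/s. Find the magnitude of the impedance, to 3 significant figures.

354 Ω

X_L = ωL = 117 Ω
X_C = 1/(ωC) = 172 Ω
Parallel: admittances add. Y = 1/R + 1/(jωL) + jωC
Y = (0.000493 − j0.00278) S
|Y| = 0.00282 S → |Z| = 1/|Y| = 354 Ω, ∠Z = −∠Y = 79.9°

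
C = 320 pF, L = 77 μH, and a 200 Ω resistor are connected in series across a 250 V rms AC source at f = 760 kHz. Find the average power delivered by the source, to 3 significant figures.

102 W

ω = 2πf = 4.775e+06 rad/s
X_L = ωL = 368 Ω
X_C = 1/(ωC) = 654 Ω
Net reactance X = X_L − X_C = -287 Ω
Z = 200 − j287 Ω
|Z| = √(200² + 287²) = 350 Ω
∠Z = arctan(-287/200) = -55.1°
I = V/|Z| = 715 mA
P = VI cos φ = 250 × 0.715 × cos(-55.1°) = 102 W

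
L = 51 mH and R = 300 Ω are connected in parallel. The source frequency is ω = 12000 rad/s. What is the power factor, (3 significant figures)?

0.898

X_L = ωL = 612 Ω
Parallel: admittances add. Y = 1/R + 1/(jωL)
Y = (0.00333 − j0.00163) S
|Y| = 0.00371 S → |Z| = 1/|Y| = 269 Ω, ∠Z = −∠Y = 26.1°
cos φ = cos(26.1°) = 0.898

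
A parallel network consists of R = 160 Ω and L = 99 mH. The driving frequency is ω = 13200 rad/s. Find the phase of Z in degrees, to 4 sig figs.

6.980°

X_L = ωL = 1307 Ω
Parallel: admittances add. Y = 1/R + 1/(jωL)
Y = (0.006250 − j0.0007652) S
|Y| = 0.006297 S → |Z| = 1/|Y| = 158.8 Ω, ∠Z = −∠Y = 6.980°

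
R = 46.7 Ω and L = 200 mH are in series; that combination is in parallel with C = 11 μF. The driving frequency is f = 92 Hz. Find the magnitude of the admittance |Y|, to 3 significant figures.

ω = 2πf = 578.1 rad/s
X_L = ωL = 116 Ω
X_C = 1/(ωC) = 157 Ω
Branch 1 (R+jX_L): Z₁ = 46.7 + j116 Ω, |Z₁| = 125 Ω
Branch 2 (−jX_C): Z₂ = −j157 Ω
Parallel: Z = Z₁Z₂/(Z₁+Z₂), |Z| = 313 Ω, ∠Z = 19.7°
|Y| = 1/|Z| = 3.19 mS

3.19 mS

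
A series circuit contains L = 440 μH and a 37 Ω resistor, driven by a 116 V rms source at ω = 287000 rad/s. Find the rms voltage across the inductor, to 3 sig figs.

111 V

X_L = ωL = 126 Ω
Z = 37.0 + j126 Ω
|Z| = √(37.0² + 126²) = 132 Ω
I = V/|Z| = 882 mA
V_L = I·|Z_L| = 0.882 × 126 = 111 V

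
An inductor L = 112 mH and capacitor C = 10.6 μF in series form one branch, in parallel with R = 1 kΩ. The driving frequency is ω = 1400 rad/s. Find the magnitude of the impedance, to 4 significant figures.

X_L = ωL = 156.8 Ω
X_C = 1/(ωC) = 67.39 Ω
Branch 1: Z₁ = R = 1000 Ω
Branch 2 (series LC): Z₂ = j(X_L − X_C) = j89.41 Ω
Parallel: Z = Z₁Z₂/(Z₁+Z₂), |Z| = 89.06 Ω, ∠Z = 84.89°

89.06 Ω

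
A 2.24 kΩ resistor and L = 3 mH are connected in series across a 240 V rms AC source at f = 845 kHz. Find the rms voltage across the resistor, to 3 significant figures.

ω = 2πf = 5.309e+06 rad/s
X_L = ωL = 15900 Ω
Z = 2240 + j15900 Ω
|Z| = √(2240² + 15900²) = 16100 Ω
I = V/|Z| = 14.9 mA
V_R = I·|Z_R| = 0.0149 × 2240 = 33.4 V

33.4 V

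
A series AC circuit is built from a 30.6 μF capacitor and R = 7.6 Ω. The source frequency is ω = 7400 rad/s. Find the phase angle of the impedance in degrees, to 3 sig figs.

X_C = 1/(ωC) = 4.42 Ω
Z = 7.60 − j4.42 Ω
|Z| = √(7.60² + 4.42²) = 8.79 Ω
∠Z = arctan(-4.42/7.60) = -30.2°

-30.2°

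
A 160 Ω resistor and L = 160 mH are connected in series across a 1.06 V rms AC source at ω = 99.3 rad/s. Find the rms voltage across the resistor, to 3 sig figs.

1.05 V

X_L = ωL = 15.9 Ω
Z = 160 + j15.9 Ω
|Z| = √(160² + 15.9²) = 161 Ω
I = V/|Z| = 6.59 mA
V_R = I·|Z_R| = 0.00659 × 160 = 1.05 V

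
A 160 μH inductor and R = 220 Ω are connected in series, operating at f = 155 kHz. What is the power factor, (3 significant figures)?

ω = 2πf = 973900 rad/s
X_L = ωL = 156 Ω
Z = 220 + j156 Ω
|Z| = √(220² + 156²) = 270 Ω
∠Z = arctan(156/220) = 35.3°
cos φ = cos(35.3°) = 0.816

0.816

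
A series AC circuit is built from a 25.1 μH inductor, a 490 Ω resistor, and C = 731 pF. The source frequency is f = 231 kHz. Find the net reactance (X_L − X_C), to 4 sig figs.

-906.1 Ω

ω = 2πf = 1.451e+06 rad/s
X_L = ωL = 36.43 Ω
X_C = 1/(ωC) = 942.5 Ω
X = 36.43 − 942.5 = -906.1 Ω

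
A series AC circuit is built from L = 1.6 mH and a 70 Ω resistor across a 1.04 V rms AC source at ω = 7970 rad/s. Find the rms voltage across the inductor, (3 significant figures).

0.186 V

X_L = ωL = 12.8 Ω
Z = 70.0 + j12.8 Ω
|Z| = √(70.0² + 12.8²) = 71.2 Ω
I = V/|Z| = 14.6 mA
V_L = I·|Z_L| = 0.0146 × 12.8 = 0.186 V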